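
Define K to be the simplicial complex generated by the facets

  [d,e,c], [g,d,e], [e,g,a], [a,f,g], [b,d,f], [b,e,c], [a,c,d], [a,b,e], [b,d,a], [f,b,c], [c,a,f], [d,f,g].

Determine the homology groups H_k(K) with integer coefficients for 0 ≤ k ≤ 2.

Take the total order a < b < c < d < e < f < g on the vertex set. Then K (dimension 2) consists of the simplices:

  0-simplices (7): a, b, c, d, e, f, g
  1-simplices (18): ab, ac, ad, ae, af, ag, bc, bd, be, bf, cd, ce, cf, de, df, dg, eg, fg
  2-simplices (12): abd, abe, acd, acf, aeg, afg, bce, bcf, bdf, cde, deg, dfg

so the chain groups are C_0 ≅ Z^7, C_1 ≅ Z^18, C_2 ≅ Z^12.

∂_1: C_1 → C_0 sends each edge [p,q] (with p < q) to q − p.
The 7×18 boundary matrix has rank 6 and Smith normal form diag(1,1,1,1,1,1).

The boundary map ∂_2: C_2 → C_1 maps a triangle to the signed sum of its edges. For instance
  ∂abe = be − ae + ab,
  ∂afg = fg − ag + af.
The 18×12 boundary matrix has rank 12 and Smith normal form diag(1,1,1,1,1,1,1,1,1,1,1,2).

Reading off H_k = ker ∂_k / im ∂_{k+1}:

  H_0: rank C_0 − rank ∂_1 = 7 − 6 = 1, and the invariant factors of ∂_1 are all 1, so H_0 ≅ Z.
  H_1: rank ker ∂_1 − rank ∂_2 = (18 − 6) − 12 = 0, and ∂_2 has invariant factor 2 > 1, so H_1 ≅ Z/2.
  H_2: rank ker ∂_2 − rank ∂_3 = (12 − 12) − 0 = 0, and there is no ∂_3, so H_2 ≅ 0.

As a check, the Euler characteristic is 7 − 18 + 12 = 1, which agrees with 1 − 0 + 0 = 1.
(K is a triangulation of the real projective plane RP^2.)

H_0 ≅ Z,  H_1 ≅ Z/2,  H_2 = 0.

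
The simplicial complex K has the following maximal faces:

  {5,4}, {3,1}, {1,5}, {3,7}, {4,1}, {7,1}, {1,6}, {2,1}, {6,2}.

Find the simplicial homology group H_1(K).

We work with the vertex ordering 1 < 2 < 3 < 4 < 5 < 6 < 7. The simplices of K, each written with vertices in increasing order, are:

  0-simplices (7): [1], [2], [3], [4], [5], [6], [7]
  1-simplices (9): [1,2], [1,3], [1,4], [1,5], [1,6], [1,7], [2,6], [3,7], [4,5]

so the chain groups are C_0 ≅ Z^7, C_1 ≅ Z^9.

∂_1: C_1 → C_0 maps an edge to its endpoints' difference, ∂[p,q] = q − p. For instance
  ∂[1,4] = [4] − [1].
As a 7×9 matrix over Z this has rank 6, with invariant factors (1,1,1,1,1,1).

Computing H_k = (kernel of ∂_k) / (image of ∂_{k+1}):

  H_1: rank ker ∂_1 − rank ∂_2 = (9 − 6) − 0 = 3, and there is no ∂_2, so H_1 = Z^3.

H_1 ≅ Z^3.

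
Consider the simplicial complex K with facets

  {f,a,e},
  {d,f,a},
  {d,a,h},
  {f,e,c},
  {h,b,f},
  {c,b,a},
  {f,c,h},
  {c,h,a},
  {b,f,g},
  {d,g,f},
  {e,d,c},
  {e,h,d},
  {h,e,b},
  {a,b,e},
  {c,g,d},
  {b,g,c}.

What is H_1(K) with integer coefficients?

Take the total order a < b < c < d < e < f < g < h on the vertex set. Then K (dimension 2) consists of the simplices:

  0-simplices (8): a, b, c, d, e, f, g, h
  1-simplices (24): ab, ac, ad, ae, af, ah, bc, be, bf, bg, bh, cd, ce, cf, cg, ch, de, df, dg, dh, ef, eh, fg, fh
  2-simplices (16): abc, abe, ach, adf, adh, aef, bcg, beh, bfg, bfh, cde, cdg, cef, cfh, deh, dfg

Hence C_0 ≅ Z^8, C_1 ≅ Z^24, C_2 ≅ Z^16.

The boundary map ∂_1: C_1 → C_0 sends each edge [p,q] (with p < q) to q − p. For instance
  ∂ce = e − c.
As a 8×24 matrix over Z this has rank 7, with invariant factors (1,1,1,1,1,1,1).

The boundary map ∂_2: C_2 → C_1 maps a triangle to the signed sum of its edges. For instance
  ∂cde = de − ce + cd,
  ∂beh = eh − bh + be.
As a 24×16 matrix over Z this has rank 15, with invariant factors (1,1,1,1,1,1,1,1,1,1,1,1,1,1,1).

From H_k ≅ ker(∂_k) / im(∂_{k+1}) we obtain:

  H_1: rank ker ∂_1 − rank ∂_2 = (24 − 7) − 15 = 2, and the invariant factors of ∂_2 are all 1, so H_1 = Z^2.

H_1 ≅ Z^2.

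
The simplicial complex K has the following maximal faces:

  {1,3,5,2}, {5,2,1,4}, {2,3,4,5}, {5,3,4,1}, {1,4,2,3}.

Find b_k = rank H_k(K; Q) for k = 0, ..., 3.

K has 5 vertices, 10 edges, 10 triangles, 5 3-simplices.
rank ∂_0 = 0, rank ∂_1 = 4 ⇒ b_0 = 5 − 0 − 4 = 1; all invariant factors of ∂_1 are 1 so no torsion. So H_0 ≅ Z.
rank ∂_1 = 4, rank ∂_2 = 6 ⇒ b_1 = 10 − 4 − 6 = 0; all invariant factors of ∂_2 are 1 so no torsion. So H_1 ≅ 0.
rank ∂_2 = 6, rank ∂_3 = 4 ⇒ b_2 = 10 − 6 − 4 = 0; all invariant factors of ∂_3 are 1 so no torsion. So H_2 ≅ 0.
rank ∂_3 = 4, rank ∂_4 = 0 ⇒ b_3 = 5 − 4 − 0 = 1. So H_3 ≅ Z.

b_0 = 1, b_1 = 0, b_2 = 0, b_3 = 1.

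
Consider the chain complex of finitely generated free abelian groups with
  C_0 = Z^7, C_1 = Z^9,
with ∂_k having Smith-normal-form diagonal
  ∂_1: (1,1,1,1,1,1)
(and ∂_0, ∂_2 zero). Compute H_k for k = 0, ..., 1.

H_0: b_0 = 7 − 0 − 6 = 1; torsion from ∂_1 factors > 1: none. So H_0 ≅ Z.
H_1: b_1 = 9 − 6 − 0 = 3; torsion from ∂_2 factors > 1: none. So H_1 ≅ Z^3.

H_0 ≅ Z,  H_1 ≅ Z^3.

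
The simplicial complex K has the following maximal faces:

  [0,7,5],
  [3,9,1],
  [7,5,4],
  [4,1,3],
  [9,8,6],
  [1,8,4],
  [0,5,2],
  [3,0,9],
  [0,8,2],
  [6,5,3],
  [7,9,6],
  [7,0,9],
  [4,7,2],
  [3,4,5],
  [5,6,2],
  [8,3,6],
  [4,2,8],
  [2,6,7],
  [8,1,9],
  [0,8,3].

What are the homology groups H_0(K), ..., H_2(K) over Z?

H_0 ≅ Z,  H_1 ≅ Z ⊕ Z/2Z,  H_2 = 0.

Order the vertices as 0 < 1 < 2 < 3 < 4 < 5 < 6 < 7 < 8 < 9. Listing each simplex with vertices in this order, K has dimension 2 with simplices:

  0-simplices (10): [0], [1], [2], [3], [4], [5], [6], [7], [8], [9]
  1-simplices (30): (30 of them)
  2-simplices (20): (20 of them)

giving chain groups C_0 ≅ Z^10, C_1 ≅ Z^30, C_2 ≅ Z^20.

Boundary ∂_1: C_1 → C_0 maps an edge to its endpoints' difference, ∂[p,q] = q − p. For instance
  ∂[0,9] = [9] − [0].
The 10×30 boundary matrix has rank 9 and Smith normal form diag(1,1,1,1,1,1,1,1,1).

∂_2: C_2 → C_1 maps a triangle to the signed sum of its edges. For instance
  ∂[1,4,8] = [4,8] − [1,8] + [1,4],
  ∂[0,3,8] = [3,8] − [0,8] + [0,3].
The resulting 30×20 matrix has rank 20, and its Smith normal form has invariant factors (1,1,1,1,1,1,1,1,1,1,1,1,1,1,1,1,1,1,1,2).

From H_k ≅ ker(∂_k) / im(∂_{k+1}) we obtain:

  H_0: rank C_0 − rank ∂_1 = 10 − 9 = 1, and the invariant factors of ∂_1 are all 1, so H_0 = Z.
  H_1: rank ker ∂_1 − rank ∂_2 = (30 − 9) − 20 = 1, and ∂_2 has invariant factor 2 > 1, so H_1 = Z ⊕ Z/2Z.
  H_2: rank ker ∂_2 − rank ∂_3 = (20 − 20) − 0 = 0, and there is no ∂_3, so H_2 = 0.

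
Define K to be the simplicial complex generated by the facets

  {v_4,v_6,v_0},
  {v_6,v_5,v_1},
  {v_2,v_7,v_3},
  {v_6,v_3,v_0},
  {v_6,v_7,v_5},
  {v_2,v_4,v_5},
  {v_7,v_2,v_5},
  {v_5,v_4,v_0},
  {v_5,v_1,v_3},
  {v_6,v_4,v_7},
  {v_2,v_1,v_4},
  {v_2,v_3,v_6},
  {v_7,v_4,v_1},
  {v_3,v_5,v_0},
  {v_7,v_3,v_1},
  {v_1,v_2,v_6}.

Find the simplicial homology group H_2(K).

H_2 = Z.

Take the total order v_0 < v_1 < v_2 < v_3 < v_4 < v_5 < v_6 < v_7 on the vertex set. Then K (dimension 2) consists of the simplices:

  0-simplices (8): [v_0], [v_1], [v_2], [v_3], [v_4], [v_5], [v_6], [v_7]
  1-simplices (24): (24 of them)
  2-simplices (16): (16 of them)

giving chain groups C_0 ≅ Z^8, C_1 ≅ Z^24, C_2 ≅ Z^16.

The boundary map ∂_1: C_1 → C_0 sends each edge [p,q] (with p < q) to q − p.
This gives a 8×24 integer matrix of rank 7; reducing to Smith normal form yields diagonal entries (1,1,1,1,1,1,1).

The boundary map ∂_2: C_2 → C_1 maps a triangle to the signed sum of its edges. For instance
  ∂[v_2,v_3,v_7] = [v_3,v_7] − [v_2,v_7] + [v_2,v_3],
  ∂[v_1,v_4,v_7] = [v_4,v_7] − [v_1,v_7] + [v_1,v_4].
The resulting 24×16 matrix has rank 15, and its Smith normal form has invariant factors (1,1,1,1,1,1,1,1,1,1,1,1,1,1,1).

From H_k ≅ ker(∂_k) / im(∂_{k+1}) we obtain:

  H_2: rank ker ∂_2 − rank ∂_3 = (16 − 15) − 0 = 1, and there is no ∂_3, so H_2 = Z.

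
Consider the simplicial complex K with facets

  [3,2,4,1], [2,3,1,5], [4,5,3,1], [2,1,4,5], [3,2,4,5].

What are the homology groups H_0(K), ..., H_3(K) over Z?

H_0 = Z,  H_1 = 0,  H_2 = 0,  H_3 = Z.

Order the vertices as 1 < 2 < 3 < 4 < 5. Listing each simplex with vertices in this order, K has dimension 3 with simplices:

  0-simplices (5): [1], [2], [3], [4], [5]
  1-simplices (10): [1,2], [1,3], [1,4], [1,5], [2,3], [2,4], [2,5], [3,4], [3,5], [4,5]
  2-simplices (10): [1,2,3], [1,2,4], [1,2,5], [1,3,4], [1,3,5], [1,4,5], [2,3,4], [2,3,5], [2,4,5], [3,4,5]
  3-simplices (5): [1,2,3,4], [1,2,3,5], [1,2,4,5], [1,3,4,5], [2,3,4,5]

Hence C_0 ≅ Z^5, C_1 ≅ Z^10, C_2 ≅ Z^10, C_3 ≅ Z^5.

The boundary map ∂_1: C_1 → C_0 maps an edge to its endpoints' difference, ∂[p,q] = q − p.
The 5×10 boundary matrix has rank 4 and Smith normal form diag(1,1,1,1).

∂_2: C_2 → C_1 acts by ∂[p,q,r] = [q,r] − [p,r] + [p,q]. For instance
  ∂[1,2,5] = [2,5] − [1,5] + [1,2],
  ∂[2,4,5] = [4,5] − [2,5] + [2,4].
This gives a 10×10 integer matrix of rank 6; reducing to Smith normal form yields diagonal entries (1,1,1,1,1,1).

The boundary map ∂_3: C_3 → C_2 sends each 3-simplex σ to the alternating sum Σ_i (−1)^i (σ with its i-th vertex removed). For instance
  ∂[1,2,4,5] = [2,4,5] − [1,4,5] + [1,2,5] − [1,2,4],
  ∂[1,2,3,4] = [2,3,4] − [1,3,4] + [1,2,4] − [1,2,3].
The resulting 10×5 matrix has rank 4, and its Smith normal form has invariant factors (1,1,1,1).

From H_k ≅ ker(∂_k) / im(∂_{k+1}) we obtain:

  H_0: rank C_0 − rank ∂_1 = 5 − 4 = 1, and the invariant factors of ∂_1 are all 1, so H_0 = Z.
  H_1: rank ker ∂_1 − rank ∂_2 = (10 − 4) − 6 = 0, and the invariant factors of ∂_2 are all 1, so H_1 = 0.
  H_2: rank ker ∂_2 − rank ∂_3 = (10 − 6) − 4 = 0, and the invariant factors of ∂_3 are all 1, so H_2 = 0.
  H_3: rank ker ∂_3 − rank ∂_4 = (5 − 4) − 0 = 1, and there is no ∂_4, so H_3 = Z.

(K is a triangulation of the 3-sphere S^3.)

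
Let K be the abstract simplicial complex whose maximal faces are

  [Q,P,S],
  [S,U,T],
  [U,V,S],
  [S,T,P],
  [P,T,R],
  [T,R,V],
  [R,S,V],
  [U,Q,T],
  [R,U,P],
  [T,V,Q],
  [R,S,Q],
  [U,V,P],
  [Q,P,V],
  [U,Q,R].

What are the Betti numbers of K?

Order the vertices as P < Q < R < S < T < U < V. Listing each simplex with vertices in this order, K has dimension 2 with simplices:

  0-simplices (7): P, Q, R, S, T, U, V
  1-simplices (21): PQ, PR, PS, PT, PU, PV, QR, QS, QT, QU, QV, RS, RT, RU, RV, ST, SU, SV, TU, TV, UV
  2-simplices (14): PQS, PQV, PRT, PRU, PST, PUV, QRS, QRU, QTU, QTV, RSV, RTV, STU, SUV

so the chain groups are C_0 ≅ Z^7, C_1 ≅ Z^21, C_2 ≅ Z^14.

Boundary ∂_1: C_1 → C_0 maps an edge to its endpoints' difference, ∂[p,q] = q − p. For instance
  ∂RS = S − R.
This gives a 7×21 integer matrix of rank 6; reducing to Smith normal form yields diagonal entries (1,1,1,1,1,1).

The boundary map ∂_2: C_2 → C_1 sends each 2-simplex [p,q,r] to [q,r] − [p,r] + [p,q]. For instance
  ∂RTV = TV − RV + RT,
  ∂QRU = RU − QU + QR.
The 21×14 boundary matrix has rank 13 and Smith normal form diag(1,1,1,1,1,1,1,1,1,1,1,1,1).

Computing H_k = (kernel of ∂_k) / (image of ∂_{k+1}):

  H_0: rank C_0 − rank ∂_1 = 7 − 6 = 1, and the invariant factors of ∂_1 are all 1, so H_0 ≅ Z.
  H_1: rank ker ∂_1 − rank ∂_2 = (21 − 6) − 13 = 2, and the invariant factors of ∂_2 are all 1, so H_1 ≅ Z^2.
  H_2: rank ker ∂_2 − rank ∂_3 = (14 − 13) − 0 = 1, and there is no ∂_3, so H_2 ≅ Z.

(K is a triangulation of the torus T^2.)

Hence the Betti numbers are b_0 = 1, b_1 = 2, b_2 = 1.

b_0 = 1, b_1 = 2, b_2 = 1.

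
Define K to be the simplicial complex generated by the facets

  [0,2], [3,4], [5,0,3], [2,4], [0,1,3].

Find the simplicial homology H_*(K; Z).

H_0 = Z,  H_1 = Z,  H_2 = 0.

We work with the vertex ordering 0 < 1 < 2 < 3 < 4 < 5. The simplices of K, each written with vertices in increasing order, are:

  0-simplices (6): [0], [1], [2], [3], [4], [5]
  1-simplices (8): [0,1], [0,2], [0,3], [0,5], [1,3], [2,4], [3,4], [3,5]
  2-simplices (2): [0,1,3], [0,3,5]

so the chain groups are C_0 ≅ Z^6, C_1 ≅ Z^8, C_2 ≅ Z^2.

∂_1: C_1 → C_0 is given by ∂[p,q] = [q] − [p].
The 6×8 boundary matrix has rank 5 and Smith normal form diag(1,1,1,1,1).

Boundary ∂_2: C_2 → C_1 sends each 2-simplex [p,q,r] to [q,r] − [p,r] + [p,q]. For instance
  ∂[0,3,5] = [3,5] − [0,5] + [0,3],
  ∂[0,1,3] = [1,3] − [0,3] + [0,1].
The resulting 8×2 matrix has rank 2, and its Smith normal form has invariant factors (1,1).

Now H_k = ker ∂_k / im ∂_{k+1}, so:

  H_0: rank C_0 − rank ∂_1 = 6 − 5 = 1, and the invariant factors of ∂_1 are all 1, so H_0 = Z.
  H_1: rank ker ∂_1 − rank ∂_2 = (8 − 5) − 2 = 1, and the invariant factors of ∂_2 are all 1, so H_1 = Z.
  H_2: rank ker ∂_2 − rank ∂_3 = (2 − 2) − 0 = 0, and there is no ∂_3, so H_2 = 0.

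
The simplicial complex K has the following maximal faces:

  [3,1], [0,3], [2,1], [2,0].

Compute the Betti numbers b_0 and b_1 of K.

We work with the vertex ordering 0 < 1 < 2 < 3. The simplices of K, each written with vertices in increasing order, are:

  0-simplices (4): [0], [1], [2], [3]
  1-simplices (4): [0,2], [0,3], [1,2], [1,3]

so the chain groups are C_0 ≅ Z^4, C_1 ≅ Z^4.

Boundary ∂_1: C_1 → C_0 is given by ∂[p,q] = [q] − [p]. For instance
  ∂[0,2] = [2] − [0].
The resulting 4×4 matrix has rank 3, and its Smith normal form has invariant factors (1,1,1).

Reading off H_k = ker ∂_k / im ∂_{k+1}:

  H_0: rank C_0 − rank ∂_1 = 4 − 3 = 1, and the invariant factors of ∂_1 are all 1, so H_0 = Z.
  H_1: rank ker ∂_1 − rank ∂_2 = (4 − 3) − 0 = 1, and there is no ∂_2, so H_1 = Z.

As a check, the Euler characteristic is 4 − 4 = 0, which agrees with 1 − 1 = 0.

Hence the Betti numbers are b_0 = 1, b_1 = 1.

b_0 = 1, b_1 = 1.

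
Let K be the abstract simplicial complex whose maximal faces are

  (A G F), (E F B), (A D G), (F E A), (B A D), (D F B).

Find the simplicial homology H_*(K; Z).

Fix the vertex order A < B < D < E < F < G and write every simplex with vertices in increasing order. Then dim K = 2 and the simplices of K are:

  0-simplices (6): A, B, D, E, F, G
  1-simplices (12): AB, AD, AE, AF, AG, BD, BE, BF, DF, DG, EF, FG
  2-simplices (6): ABD, ADG, AEF, AFG, BDF, BEF

giving chain groups C_0 ≅ Z^6, C_1 ≅ Z^12, C_2 ≅ Z^6.

Boundary ∂_1: C_1 → C_0 maps an edge to its endpoints' difference, ∂[p,q] = q − p. For instance
  ∂BD = D − B.
The resulting 6×12 matrix has rank 5, and its Smith normal form has invariant factors (1,1,1,1,1).

∂_2: C_2 → C_1 maps a triangle to the signed sum of its edges. For instance
  ∂AEF = EF − AF + AE,
  ∂BDF = DF − BF + BD.
This gives a 12×6 integer matrix of rank 6; reducing to Smith normal form yields diagonal entries (1,1,1,1,1,1).

Computing H_k = (kernel of ∂_k) / (image of ∂_{k+1}):

  H_0: rank C_0 − rank ∂_1 = 6 − 5 = 1, and the invariant factors of ∂_1 are all 1, so H_0 = Z.
  H_1: rank ker ∂_1 − rank ∂_2 = (12 − 5) − 6 = 1, and the invariant factors of ∂_2 are all 1, so H_1 = Z.
  H_2: rank ker ∂_2 − rank ∂_3 = (6 − 6) − 0 = 0, and there is no ∂_3, so H_2 = 0.

(K is a triangulation of the cylinder S^1 x I.)

H_0 ≅ Z,  H_1 ≅ Z,  H_2 = 0.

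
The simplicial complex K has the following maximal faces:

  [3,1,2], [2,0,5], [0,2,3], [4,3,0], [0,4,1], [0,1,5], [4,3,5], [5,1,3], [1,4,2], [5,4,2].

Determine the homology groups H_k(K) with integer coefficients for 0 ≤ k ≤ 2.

We work with the vertex ordering 0 < 1 < 2 < 3 < 4 < 5. The simplices of K, each written with vertices in increasing order, are:

  0-simplices (6): [0], [1], [2], [3], [4], [5]
  1-simplices (15): [0,1], [0,2], [0,3], [0,4], [0,5], [1,2], [1,3], [1,4], [1,5], [2,3], [2,4], [2,5], [3,4], [3,5], [4,5]
  2-simplices (10): [0,1,4], [0,1,5], [0,2,3], [0,2,5], [0,3,4], [1,2,3], [1,2,4], [1,3,5], [2,4,5], [3,4,5]

Hence C_0 ≅ Z^6, C_1 ≅ Z^15, C_2 ≅ Z^10.

Boundary ∂_1: C_1 → C_0 sends each edge [p,q] (with p < q) to q − p. For instance
  ∂[2,4] = [4] − [2].
As a 6×15 matrix over Z this has rank 5, with invariant factors (1,1,1,1,1).

∂_2: C_2 → C_1 maps a triangle to the signed sum of its edges. For instance
  ∂[0,3,4] = [3,4] − [0,4] + [0,3],
  ∂[2,4,5] = [4,5] − [2,5] + [2,4].
The 15×10 boundary matrix has rank 10 and Smith normal form diag(1,1,1,1,1,1,1,1,1,2).

Reading off H_k = ker ∂_k / im ∂_{k+1}:

  H_0: rank C_0 − rank ∂_1 = 6 − 5 = 1, and the invariant factors of ∂_1 are all 1, so H_0 = Z.
  H_1: rank ker ∂_1 − rank ∂_2 = (15 − 5) − 10 = 0, and ∂_2 has invariant factor 2 > 1, so H_1 = Z/2Z.
  H_2: rank ker ∂_2 − rank ∂_3 = (10 − 10) − 0 = 0, and there is no ∂_3, so H_2 = 0.

(K is a triangulation of the real projective plane RP^2.)

H_0 ≅ Z,  H_1 ≅ Z/2Z,  H_2 = 0.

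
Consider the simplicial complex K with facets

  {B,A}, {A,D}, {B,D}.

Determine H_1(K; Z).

H_1 ≅ Z.

Order the vertices as A < B < D. Listing each simplex with vertices in this order, K has dimension 1 with simplices:

  0-simplices (3): A, B, D
  1-simplices (3): AB, AD, BD

giving chain groups C_0 ≅ Z^3, C_1 ≅ Z^3.

The boundary map ∂_1: C_1 → C_0 maps an edge to its endpoints' difference, ∂[p,q] = q − p.
This gives a 3×3 integer matrix of rank 2; reducing to Smith normal form yields diagonal entries (1,1).

From H_k ≅ ker(∂_k) / im(∂_{k+1}) we obtain:

  H_1: rank ker ∂_1 − rank ∂_2 = (3 − 2) − 0 = 1, and there is no ∂_2, so H_1 = Z.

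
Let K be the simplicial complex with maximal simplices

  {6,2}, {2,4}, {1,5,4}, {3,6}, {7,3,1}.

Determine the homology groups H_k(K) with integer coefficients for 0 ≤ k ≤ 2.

Take the total order 1 < 2 < 3 < 4 < 5 < 6 < 7 on the vertex set. Then K (dimension 2) consists of the simplices:

  0-simplices (7): [1], [2], [3], [4], [5], [6], [7]
  1-simplices (9): [1,3], [1,4], [1,5], [1,7], [2,4], [2,6], [3,6], [3,7], [4,5]
  2-simplices (2): [1,3,7], [1,4,5]

Hence C_0 ≅ Z^7, C_1 ≅ Z^9, C_2 ≅ Z^2.

∂_1: C_1 → C_0 sends each edge [p,q] (with p < q) to q − p. For instance
  ∂[1,4] = [4] − [1].
As a 7×9 matrix over Z this has rank 6, with invariant factors (1,1,1,1,1,1).

The boundary map ∂_2: C_2 → C_1 sends each 2-simplex [p,q,r] to [q,r] − [p,r] + [p,q]. For instance
  ∂[1,3,7] = [3,7] − [1,7] + [1,3],
  ∂[1,4,5] = [4,5] − [1,5] + [1,4].
The resulting 9×2 matrix has rank 2, and its Smith normal form has invariant factors (1,1).

Computing H_k = (kernel of ∂_k) / (image of ∂_{k+1}):

  H_0: rank C_0 − rank ∂_1 = 7 − 6 = 1, and the invariant factors of ∂_1 are all 1, so H_0 = Z.
  H_1: rank ker ∂_1 − rank ∂_2 = (9 − 6) − 2 = 1, and the invariant factors of ∂_2 are all 1, so H_1 = Z.
  H_2: rank ker ∂_2 − rank ∂_3 = (2 − 2) − 0 = 0, and there is no ∂_3, so H_2 = 0.

As a check, the Euler characteristic is 7 − 9 + 2 = 0, which agrees with 1 − 1 + 0 = 0.

H_0 = Z,  H_1 = Z,  H_2 = 0.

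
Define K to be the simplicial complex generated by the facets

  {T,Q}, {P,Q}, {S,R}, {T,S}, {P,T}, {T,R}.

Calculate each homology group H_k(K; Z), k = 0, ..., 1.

H_0 = Z,  H_1 = Z^2.

Fix the vertex order P < Q < R < S < T and write every simplex with vertices in increasing order. Then dim K = 1 and the simplices of K are:

  0-simplices (5): P, Q, R, S, T
  1-simplices (6): PQ, PT, QT, RS, RT, ST

so the chain groups are C_0 ≅ Z^5, C_1 ≅ Z^6.

Boundary ∂_1: C_1 → C_0 is given by ∂[p,q] = [q] − [p].
As a 5×6 matrix over Z this has rank 4, with invariant factors (1,1,1,1).

Now H_k = ker ∂_k / im ∂_{k+1}, so:

  H_0: rank C_0 − rank ∂_1 = 5 − 4 = 1, and the invariant factors of ∂_1 are all 1, so H_0 = Z.
  H_1: rank ker ∂_1 − rank ∂_2 = (6 − 4) − 0 = 2, and there is no ∂_2, so H_1 = Z^2.

(K is a triangulation of a wedge of 2 circles.)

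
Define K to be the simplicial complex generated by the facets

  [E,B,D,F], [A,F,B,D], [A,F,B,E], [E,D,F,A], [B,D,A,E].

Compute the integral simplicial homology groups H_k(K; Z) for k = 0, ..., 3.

H_0 ≅ Z,  H_1 = 0,  H_2 = 0,  H_3 ≅ Z.

Take the total order A < B < D < E < F on the vertex set. Then K (dimension 3) consists of the simplices:

  0-simplices (5): A, B, D, E, F
  1-simplices (10): AB, AD, AE, AF, BD, BE, BF, DE, DF, EF
  2-simplices (10): ABD, ABE, ABF, ADE, ADF, AEF, BDE, BDF, BEF, DEF
  3-simplices (5): ABDE, ABDF, ABEF, ADEF, BDEF

Hence C_0 ≅ Z^5, C_1 ≅ Z^10, C_2 ≅ Z^10, C_3 ≅ Z^5.

The boundary map ∂_1: C_1 → C_0 maps an edge to its endpoints' difference, ∂[p,q] = q − p. For instance
  ∂AD = D − A.
The resulting 5×10 matrix has rank 4, and its Smith normal form has invariant factors (1,1,1,1).

The boundary map ∂_2: C_2 → C_1 maps a triangle to the signed sum of its edges. For instance
  ∂DEF = EF − DF + DE,
  ∂ABE = BE − AE + AB.
As a 10×10 matrix over Z this has rank 6, with invariant factors (1,1,1,1,1,1).

Boundary ∂_3: C_3 → C_2 sends each 3-simplex σ to the alternating sum Σ_i (−1)^i (σ with its i-th vertex removed). For instance
  ∂ABDF = BDF − ADF + ABF − ABD,
  ∂ABEF = BEF − AEF + ABF − ABE.
The resulting 10×5 matrix has rank 4, and its Smith normal form has invariant factors (1,1,1,1).

From H_k ≅ ker(∂_k) / im(∂_{k+1}) we obtain:

  H_0: rank C_0 − rank ∂_1 = 5 − 4 = 1, and the invariant factors of ∂_1 are all 1, so H_0 ≅ Z.
  H_1: rank ker ∂_1 − rank ∂_2 = (10 − 4) − 6 = 0, and the invariant factors of ∂_2 are all 1, so H_1 ≅ 0.
  H_2: rank ker ∂_2 − rank ∂_3 = (10 − 6) − 4 = 0, and the invariant factors of ∂_3 are all 1, so H_2 ≅ 0.
  H_3: rank ker ∂_3 − rank ∂_4 = (5 − 4) − 0 = 1, and there is no ∂_4, so H_3 ≅ Z.

(K is a triangulation of the 3-sphere S^3.)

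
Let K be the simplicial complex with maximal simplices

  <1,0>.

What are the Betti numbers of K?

b_0 = 1, b_1 = 0.

Fix the vertex order 0 < 1 and write every simplex with vertices in increasing order. Then dim K = 1 and the simplices of K are:

  0-simplices (2): [0], [1]
  1-simplices (1): [0,1]

giving chain groups C_0 ≅ Z^2, C_1 ≅ Z^1.

The boundary map ∂_1: C_1 → C_0 maps an edge to its endpoints' difference, ∂[p,q] = q − p.
The 2×1 boundary matrix has rank 1 and Smith normal form diag(1).

Reading off H_k = ker ∂_k / im ∂_{k+1}:

  H_0: rank C_0 − rank ∂_1 = 2 − 1 = 1, and the invariant factors of ∂_1 are all 1, so H_0 ≅ Z.
  H_1: rank ker ∂_1 − rank ∂_2 = (1 − 1) − 0 = 0, and there is no ∂_2, so H_1 ≅ 0.

As a check, the Euler characteristic is 2 − 1 = 1, which agrees with 1 − 0 = 1.

Hence the Betti numbers are b_0 = 1, b_1 = 0.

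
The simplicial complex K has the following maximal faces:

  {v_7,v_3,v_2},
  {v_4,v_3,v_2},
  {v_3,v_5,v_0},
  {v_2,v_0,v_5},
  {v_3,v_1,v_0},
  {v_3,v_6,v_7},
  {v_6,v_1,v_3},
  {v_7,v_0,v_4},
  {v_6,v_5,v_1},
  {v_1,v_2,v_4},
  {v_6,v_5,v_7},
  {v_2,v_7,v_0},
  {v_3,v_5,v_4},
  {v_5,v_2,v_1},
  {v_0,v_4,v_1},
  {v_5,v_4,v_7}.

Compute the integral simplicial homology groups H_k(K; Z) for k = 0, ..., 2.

H_0 = Z,  H_1 = Z^2,  H_2 = Z.

We work with the vertex ordering v_0 < v_1 < v_2 < v_3 < v_4 < v_5 < v_6 < v_7. The simplices of K, each written with vertices in increasing order, are:

  0-simplices (8): [v_0], [v_1], [v_2], [v_3], [v_4], [v_5], [v_6], [v_7]
  1-simplices (24): (24 of them)
  2-simplices (16): (16 of them)

giving chain groups C_0 ≅ Z^8, C_1 ≅ Z^24, C_2 ≅ Z^16.

∂_1: C_1 → C_0 maps an edge to its endpoints' difference, ∂[p,q] = q − p. For instance
  ∂[v_1,v_3] = [v_3] − [v_1].
The 8×24 boundary matrix has rank 7 and Smith normal form diag(1,1,1,1,1,1,1).

The boundary map ∂_2: C_2 → C_1 maps a triangle to the signed sum of its edges. For instance
  ∂[v_5,v_6,v_7] = [v_6,v_7] − [v_5,v_7] + [v_5,v_6],
  ∂[v_1,v_2,v_5] = [v_2,v_5] − [v_1,v_5] + [v_1,v_2].
The resulting 24×16 matrix has rank 15, and its Smith normal form has invariant factors (1,1,1,1,1,1,1,1,1,1,1,1,1,1,1).

Reading off H_k = ker ∂_k / im ∂_{k+1}:

  H_0: rank C_0 − rank ∂_1 = 8 − 7 = 1, and the invariant factors of ∂_1 are all 1, so H_0 = Z.
  H_1: rank ker ∂_1 − rank ∂_2 = (24 − 7) − 15 = 2, and the invariant factors of ∂_2 are all 1, so H_1 = Z^2.
  H_2: rank ker ∂_2 − rank ∂_3 = (16 − 15) − 0 = 1, and there is no ∂_3, so H_2 = Z.

(K is a triangulation of the torus T^2.)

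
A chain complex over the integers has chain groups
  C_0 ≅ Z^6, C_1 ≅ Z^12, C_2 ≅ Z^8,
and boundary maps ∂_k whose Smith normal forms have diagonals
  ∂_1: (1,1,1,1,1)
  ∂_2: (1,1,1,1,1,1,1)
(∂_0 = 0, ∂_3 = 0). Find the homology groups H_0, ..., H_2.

H_0 = Z,  H_1 = 0,  H_2 = Z.

H_0: b_0 = 6 − 0 − 5 = 1; torsion from ∂_1 factors > 1: none. So H_0 = Z.
H_1: b_1 = 12 − 5 − 7 = 0; torsion from ∂_2 factors > 1: none. So H_1 = 0.
H_2: b_2 = 8 − 7 − 0 = 1; torsion from ∂_3 factors > 1: none. So H_2 = Z.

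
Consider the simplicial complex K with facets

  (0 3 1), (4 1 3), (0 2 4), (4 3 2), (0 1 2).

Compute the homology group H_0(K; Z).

Take the total order 0 < 1 < 2 < 3 < 4 on the vertex set. Then K (dimension 2) consists of the simplices:

  0-simplices (5): [0], [1], [2], [3], [4]
  1-simplices (10): [0,1], [0,2], [0,3], [0,4], [1,2], [1,3], [1,4], [2,3], [2,4], [3,4]
  2-simplices (5): [0,1,2], [0,1,3], [0,2,4], [1,3,4], [2,3,4]

giving chain groups C_0 ≅ Z^5, C_1 ≅ Z^10, C_2 ≅ Z^5.

The boundary map ∂_1: C_1 → C_0 maps an edge to its endpoints' difference, ∂[p,q] = q − p.
As a 5×10 matrix over Z this has rank 4, with invariant factors (1,1,1,1).

Boundary ∂_2: C_2 → C_1 sends each 2-simplex [p,q,r] to [q,r] − [p,r] + [p,q]. For instance
  ∂[1,3,4] = [3,4] − [1,4] + [1,3],
  ∂[0,2,4] = [2,4] − [0,4] + [0,2].
The 10×5 boundary matrix has rank 5 and Smith normal form diag(1,1,1,1,1).

Computing H_k = (kernel of ∂_k) / (image of ∂_{k+1}):

  H_0: rank C_0 − rank ∂_1 = 5 − 4 = 1, and the invariant factors of ∂_1 are all 1, so H_0 ≅ Z.

(K is a triangulation of the Möbius band.)

H_0 = Z.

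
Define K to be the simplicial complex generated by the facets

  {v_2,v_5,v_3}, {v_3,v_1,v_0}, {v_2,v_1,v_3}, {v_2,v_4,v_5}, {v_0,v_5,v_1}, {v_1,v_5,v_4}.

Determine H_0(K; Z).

H_0 = Z.

Fix the vertex order v_0 < v_1 < v_2 < v_3 < v_4 < v_5 and write every simplex with vertices in increasing order. Then dim K = 2 and the simplices of K are:

  0-simplices (6): [v_0], [v_1], [v_2], [v_3], [v_4], [v_5]
  1-simplices (12): [v_0,v_1], [v_0,v_3], [v_0,v_5], [v_1,v_2], [v_1,v_3], [v_1,v_4], [v_1,v_5], [v_2,v_3], [v_2,v_4], [v_2,v_5], [v_3,v_5], [v_4,v_5]
  2-simplices (6): [v_0,v_1,v_3], [v_0,v_1,v_5], [v_1,v_2,v_3], [v_1,v_4,v_5], [v_2,v_3,v_5], [v_2,v_4,v_5]

giving chain groups C_0 ≅ Z^6, C_1 ≅ Z^12, C_2 ≅ Z^6.

Boundary ∂_1: C_1 → C_0 sends each edge [p,q] (with p < q) to q − p. For instance
  ∂[v_0,v_5] = [v_5] − [v_0].
As a 6×12 matrix over Z this has rank 5, with invariant factors (1,1,1,1,1).

The boundary map ∂_2: C_2 → C_1 acts by ∂[p,q,r] = [q,r] − [p,r] + [p,q]. For instance
  ∂[v_0,v_1,v_3] = [v_1,v_3] − [v_0,v_3] + [v_0,v_1],
  ∂[v_0,v_1,v_5] = [v_1,v_5] − [v_0,v_5] + [v_0,v_1].
The resulting 12×6 matrix has rank 6, and its Smith normal form has invariant factors (1,1,1,1,1,1).

Now H_k = ker ∂_k / im ∂_{k+1}, so:

  H_0: rank C_0 − rank ∂_1 = 6 − 5 = 1, and the invariant factors of ∂_1 are all 1, so H_0 ≅ Z.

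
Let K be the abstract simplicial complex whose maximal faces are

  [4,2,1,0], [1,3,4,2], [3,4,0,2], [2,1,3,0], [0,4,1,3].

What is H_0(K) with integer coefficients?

H_0 = Z.

We work with the vertex ordering 0 < 1 < 2 < 3 < 4. The simplices of K, each written with vertices in increasing order, are:

  0-simplices (5): [0], [1], [2], [3], [4]
  1-simplices (10): [0,1], [0,2], [0,3], [0,4], [1,2], [1,3], [1,4], [2,3], [2,4], [3,4]
  2-simplices (10): [0,1,2], [0,1,3], [0,1,4], [0,2,3], [0,2,4], [0,3,4], [1,2,3], [1,2,4], [1,3,4], [2,3,4]
  3-simplices (5): [0,1,2,3], [0,1,2,4], [0,1,3,4], [0,2,3,4], [1,2,3,4]

Hence C_0 ≅ Z^5, C_1 ≅ Z^10, C_2 ≅ Z^10, C_3 ≅ Z^5.

The boundary map ∂_1: C_1 → C_0 is given by ∂[p,q] = [q] − [p].
The 5×10 boundary matrix has rank 4 and Smith normal form diag(1,1,1,1).

∂_2: C_2 → C_1 sends each 2-simplex [p,q,r] to [q,r] − [p,r] + [p,q]. For instance
  ∂[2,3,4] = [3,4] − [2,4] + [2,3],
  ∂[1,2,4] = [2,4] − [1,4] + [1,2].
The 10×10 boundary matrix has rank 6 and Smith normal form diag(1,1,1,1,1,1).

Boundary ∂_3: C_3 → C_2 sends each 3-simplex σ to the alternating sum Σ_i (−1)^i (σ with its i-th vertex removed). For instance
  ∂[0,1,2,4] = [1,2,4] − [0,2,4] + [0,1,4] − [0,1,2],
  ∂[0,2,3,4] = [2,3,4] − [0,3,4] + [0,2,4] − [0,2,3].
The 10×5 boundary matrix has rank 4 and Smith normal form diag(1,1,1,1).

Now H_k = ker ∂_k / im ∂_{k+1}, so:

  H_0: rank C_0 − rank ∂_1 = 5 − 4 = 1, and the invariant factors of ∂_1 are all 1, so H_0 ≅ Z.

(K is a triangulation of the 3-sphere S^3.)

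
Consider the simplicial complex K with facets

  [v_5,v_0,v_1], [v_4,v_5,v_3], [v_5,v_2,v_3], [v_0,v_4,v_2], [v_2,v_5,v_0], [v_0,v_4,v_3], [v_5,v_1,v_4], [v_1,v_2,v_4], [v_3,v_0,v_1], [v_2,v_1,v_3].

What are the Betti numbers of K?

b_0 = 1, b_1 = 0, b_2 = 0.

We work with the vertex ordering v_0 < v_1 < v_2 < v_3 < v_4 < v_5. The simplices of K, each written with vertices in increasing order, are:

  0-simplices (6): [v_0], [v_1], [v_2], [v_3], [v_4], [v_5]
  1-simplices (15): (15 of them)
  2-simplices (10): [v_0,v_1,v_3], [v_0,v_1,v_5], [v_0,v_2,v_4], [v_0,v_2,v_5], [v_0,v_3,v_4], [v_1,v_2,v_3], [v_1,v_2,v_4], [v_1,v_4,v_5], [v_2,v_3,v_5], [v_3,v_4,v_5]

Hence C_0 ≅ Z^6, C_1 ≅ Z^15, C_2 ≅ Z^10.

Boundary ∂_1: C_1 → C_0 sends each edge [p,q] (with p < q) to q − p. For instance
  ∂[v_3,v_4] = [v_4] − [v_3].
The 6×15 boundary matrix has rank 5 and Smith normal form diag(1,1,1,1,1).

Boundary ∂_2: C_2 → C_1 maps a triangle to the signed sum of its edges. For instance
  ∂[v_3,v_4,v_5] = [v_4,v_5] − [v_3,v_5] + [v_3,v_4],
  ∂[v_0,v_2,v_4] = [v_2,v_4] − [v_0,v_4] + [v_0,v_2].
The 15×10 boundary matrix has rank 10 and Smith normal form diag(1,1,1,1,1,1,1,1,1,2).

Now H_k = ker ∂_k / im ∂_{k+1}, so:

  H_0: rank C_0 − rank ∂_1 = 6 − 5 = 1, and the invariant factors of ∂_1 are all 1, so H_0 ≅ Z.
  H_1: rank ker ∂_1 − rank ∂_2 = (15 − 5) − 10 = 0, and ∂_2 has invariant factor 2 > 1, so H_1 ≅ Z/2.
  H_2: rank ker ∂_2 − rank ∂_3 = (10 − 10) − 0 = 0, and there is no ∂_3, so H_2 ≅ 0.

(K is a triangulation of the real projective plane RP^2.)

Hence the Betti numbers are b_0 = 1, b_1 = 0, b_2 = 0.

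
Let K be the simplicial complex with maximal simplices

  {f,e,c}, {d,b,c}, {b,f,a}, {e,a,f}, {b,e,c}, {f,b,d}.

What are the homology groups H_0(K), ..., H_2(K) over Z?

Fix the vertex order a < b < c < d < e < f and write every simplex with vertices in increasing order. Then dim K = 2 and the simplices of K are:

  0-simplices (6): a, b, c, d, e, f
  1-simplices (12): ab, ae, af, bc, bd, be, bf, cd, ce, cf, df, ef
  2-simplices (6): abf, aef, bcd, bce, bdf, cef

giving chain groups C_0 ≅ Z^6, C_1 ≅ Z^12, C_2 ≅ Z^6.

∂_1: C_1 → C_0 is given by ∂[p,q] = [q] − [p].
As a 6×12 matrix over Z this has rank 5, with invariant factors (1,1,1,1,1).

Boundary ∂_2: C_2 → C_1 acts by ∂[p,q,r] = [q,r] − [p,r] + [p,q]. For instance
  ∂aef = ef − af + ae,
  ∂bdf = df − bf + bd.
As a 12×6 matrix over Z this has rank 6, with invariant factors (1,1,1,1,1,1).

Now H_k = ker ∂_k / im ∂_{k+1}, so:

  H_0: rank C_0 − rank ∂_1 = 6 − 5 = 1, and the invariant factors of ∂_1 are all 1, so H_0 = Z.
  H_1: rank ker ∂_1 − rank ∂_2 = (12 − 5) − 6 = 1, and the invariant factors of ∂_2 are all 1, so H_1 = Z.
  H_2: rank ker ∂_2 − rank ∂_3 = (6 − 6) − 0 = 0, and there is no ∂_3, so H_2 = 0.

H_0 ≅ Z,  H_1 ≅ Z,  H_2 = 0.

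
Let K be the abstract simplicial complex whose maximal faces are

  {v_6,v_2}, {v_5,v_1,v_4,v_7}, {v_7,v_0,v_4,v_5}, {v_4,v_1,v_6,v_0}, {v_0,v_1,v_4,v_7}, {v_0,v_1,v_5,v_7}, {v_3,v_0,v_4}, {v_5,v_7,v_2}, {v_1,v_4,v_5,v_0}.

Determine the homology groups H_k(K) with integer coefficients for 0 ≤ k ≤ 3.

Order the vertices as v_0 < v_1 < v_2 < v_3 < v_4 < v_5 < v_6 < v_7. Listing each simplex with vertices in this order, K has dimension 3 with simplices:

  0-simplices (8): [v_0], [v_1], [v_2], [v_3], [v_4], [v_5], [v_6], [v_7]
  1-simplices (18): (18 of them)
  2-simplices (15): (15 of them)
  3-simplices (6): [v_0,v_1,v_4,v_5], [v_0,v_1,v_4,v_6], [v_0,v_1,v_4,v_7], [v_0,v_1,v_5,v_7], [v_0,v_4,v_5,v_7], [v_1,v_4,v_5,v_7]

so the chain groups are C_0 ≅ Z^8, C_1 ≅ Z^18, C_2 ≅ Z^15, C_3 ≅ Z^6.

∂_1: C_1 → C_0 sends each edge [p,q] (with p < q) to q − p.
As a 8×18 matrix over Z this has rank 7, with invariant factors (1,1,1,1,1,1,1).

Boundary ∂_2: C_2 → C_1 maps a triangle to the signed sum of its edges. For instance
  ∂[v_0,v_1,v_6] = [v_1,v_6] − [v_0,v_6] + [v_0,v_1],
  ∂[v_0,v_4,v_5] = [v_4,v_5] − [v_0,v_5] + [v_0,v_4].
This gives a 18×15 integer matrix of rank 10; reducing to Smith normal form yields diagonal entries (1,1,1,1,1,1,1,1,1,1).

∂_3: C_3 → C_2 sends each 3-simplex σ to the alternating sum Σ_i (−1)^i (σ with its i-th vertex removed). For instance
  ∂[v_0,v_1,v_4,v_5] = [v_1,v_4,v_5] − [v_0,v_4,v_5] + [v_0,v_1,v_5] − [v_0,v_1,v_4],
  ∂[v_0,v_1,v_5,v_7] = [v_1,v_5,v_7] − [v_0,v_5,v_7] + [v_0,v_1,v_7] − [v_0,v_1,v_5].
The 15×6 boundary matrix has rank 5 and Smith normal form diag(1,1,1,1,1).

Reading off H_k = ker ∂_k / im ∂_{k+1}:

  H_0: rank C_0 − rank ∂_1 = 8 − 7 = 1, and the invariant factors of ∂_1 are all 1, so H_0 = Z.
  H_1: rank ker ∂_1 − rank ∂_2 = (18 − 7) − 10 = 1, and the invariant factors of ∂_2 are all 1, so H_1 = Z.
  H_2: rank ker ∂_2 − rank ∂_3 = (15 − 10) − 5 = 0, and the invariant factors of ∂_3 are all 1, so H_2 = 0.
  H_3: rank ker ∂_3 − rank ∂_4 = (6 − 5) − 0 = 1, and there is no ∂_4, so H_3 = Z.

As a check, the Euler characteristic is 8 − 18 + 15 − 6 = -1, which agrees with 1 − 1 + 0 − 1 = -1.

H_0 = Z,  H_1 = Z,  H_2 = 0,  H_3 = Z.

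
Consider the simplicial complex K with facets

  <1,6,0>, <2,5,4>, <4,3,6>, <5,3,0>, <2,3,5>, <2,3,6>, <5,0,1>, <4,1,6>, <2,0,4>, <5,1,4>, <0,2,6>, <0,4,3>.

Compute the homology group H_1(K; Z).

H_1 ≅ Z_2.

Order the vertices as 0 < 1 < 2 < 3 < 4 < 5 < 6. Listing each simplex with vertices in this order, K has dimension 2 with simplices:

  0-simplices (7): [0], [1], [2], [3], [4], [5], [6]
  1-simplices (18): [0,1], [0,2], [0,3], [0,4], [0,5], [0,6], [1,4], [1,5], [1,6], [2,3], [2,4], [2,5], [2,6], [3,4], [3,5], [3,6], [4,5], [4,6]
  2-simplices (12): [0,1,5], [0,1,6], [0,2,4], [0,2,6], [0,3,4], [0,3,5], [1,4,5], [1,4,6], [2,3,5], [2,3,6], [2,4,5], [3,4,6]

Hence C_0 ≅ Z^7, C_1 ≅ Z^18, C_2 ≅ Z^12.

Boundary ∂_1: C_1 → C_0 is given by ∂[p,q] = [q] − [p].
As a 7×18 matrix over Z this has rank 6, with invariant factors (1,1,1,1,1,1).

Boundary ∂_2: C_2 → C_1 acts by ∂[p,q,r] = [q,r] − [p,r] + [p,q]. For instance
  ∂[3,4,6] = [4,6] − [3,6] + [3,4],
  ∂[0,3,4] = [3,4] − [0,4] + [0,3].
The 18×12 boundary matrix has rank 12 and Smith normal form diag(1,1,1,1,1,1,1,1,1,1,1,2).

Now H_k = ker ∂_k / im ∂_{k+1}, so:

  H_1: rank ker ∂_1 − rank ∂_2 = (18 − 6) − 12 = 0, and ∂_2 has invariant factor 2 > 1, so H_1 = Z_2.

(K is a triangulation of the real projective plane RP^2.)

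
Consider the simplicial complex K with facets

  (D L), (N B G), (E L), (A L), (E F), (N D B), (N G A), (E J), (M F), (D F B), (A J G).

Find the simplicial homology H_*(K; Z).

H_0 ≅ Z,  H_1 ≅ Z^3,  H_2 = 0.

Take the total order A < B < D < E < F < G < J < L < M < N on the vertex set. Then K (dimension 2) consists of the simplices:

  0-simplices (10): A, B, D, E, F, G, J, L, M, N
  1-simplices (17): AG, AJ, AL, AN, BD, BF, BG, BN, DF, DL, DN, EF, EJ, EL, FM, GJ, GN
  2-simplices (5): AGJ, AGN, BDF, BDN, BGN

giving chain groups C_0 ≅ Z^10, C_1 ≅ Z^17, C_2 ≅ Z^5.

Boundary ∂_1: C_1 → C_0 maps an edge to its endpoints' difference, ∂[p,q] = q − p.
The 10×17 boundary matrix has rank 9 and Smith normal form diag(1,1,1,1,1,1,1,1,1).

The boundary map ∂_2: C_2 → C_1 sends each 2-simplex [p,q,r] to [q,r] − [p,r] + [p,q]. For instance
  ∂AGJ = GJ − AJ + AG,
  ∂BDF = DF − BF + BD.
The 17×5 boundary matrix has rank 5 and Smith normal form diag(1,1,1,1,1).

From H_k ≅ ker(∂_k) / im(∂_{k+1}) we obtain:

  H_0: rank C_0 − rank ∂_1 = 10 − 9 = 1, and the invariant factors of ∂_1 are all 1, so H_0 = Z.
  H_1: rank ker ∂_1 − rank ∂_2 = (17 − 9) − 5 = 3, and the invariant factors of ∂_2 are all 1, so H_1 = Z^3.
  H_2: rank ker ∂_2 − rank ∂_3 = (5 − 5) − 0 = 0, and there is no ∂_3, so H_2 = 0.

As a check, the Euler characteristic is 10 − 17 + 5 = -2, which agrees with 1 − 3 + 0 = -2.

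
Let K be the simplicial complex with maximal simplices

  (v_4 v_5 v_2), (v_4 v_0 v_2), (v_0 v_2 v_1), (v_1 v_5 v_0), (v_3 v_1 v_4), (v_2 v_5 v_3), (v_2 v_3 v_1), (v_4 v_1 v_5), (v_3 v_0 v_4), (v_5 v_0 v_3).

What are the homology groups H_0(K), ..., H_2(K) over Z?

Take the total order v_0 < v_1 < v_2 < v_3 < v_4 < v_5 on the vertex set. Then K (dimension 2) consists of the simplices:

  0-simplices (6): [v_0], [v_1], [v_2], [v_3], [v_4], [v_5]
  1-simplices (15): (15 of them)
  2-simplices (10): [v_0,v_1,v_2], [v_0,v_1,v_5], [v_0,v_2,v_4], [v_0,v_3,v_4], [v_0,v_3,v_5], [v_1,v_2,v_3], [v_1,v_3,v_4], [v_1,v_4,v_5], [v_2,v_3,v_5], [v_2,v_4,v_5]

giving chain groups C_0 ≅ Z^6, C_1 ≅ Z^15, C_2 ≅ Z^10.

∂_1: C_1 → C_0 is given by ∂[p,q] = [q] − [p].
The 6×15 boundary matrix has rank 5 and Smith normal form diag(1,1,1,1,1).

The boundary map ∂_2: C_2 → C_1 sends each 2-simplex [p,q,r] to [q,r] − [p,r] + [p,q]. For instance
  ∂[v_0,v_3,v_5] = [v_3,v_5] − [v_0,v_5] + [v_0,v_3],
  ∂[v_2,v_3,v_5] = [v_3,v_5] − [v_2,v_5] + [v_2,v_3].
The resulting 15×10 matrix has rank 10, and its Smith normal form has invariant factors (1,1,1,1,1,1,1,1,1,2).

Computing H_k = (kernel of ∂_k) / (image of ∂_{k+1}):

  H_0: rank C_0 − rank ∂_1 = 6 − 5 = 1, and the invariant factors of ∂_1 are all 1, so H_0 = Z.
  H_1: rank ker ∂_1 − rank ∂_2 = (15 − 5) − 10 = 0, and ∂_2 has invariant factor 2 > 1, so H_1 = Z/2.
  H_2: rank ker ∂_2 − rank ∂_3 = (10 − 10) − 0 = 0, and there is no ∂_3, so H_2 = 0.

H_0 = Z,  H_1 = Z/2,  H_2 = 0.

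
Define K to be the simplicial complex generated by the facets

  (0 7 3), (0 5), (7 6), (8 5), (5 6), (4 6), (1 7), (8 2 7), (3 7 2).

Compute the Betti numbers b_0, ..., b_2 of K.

Fix the vertex order 0 < 1 < 2 < 3 < 4 < 5 < 6 < 7 < 8 and write every simplex with vertices in increasing order. Then dim K = 2 and the simplices of K are:

  0-simplices (9): [0], [1], [2], [3], [4], [5], [6], [7], [8]
  1-simplices (13): [0,3], [0,5], [0,7], [1,7], [2,3], [2,7], [2,8], [3,7], [4,6], [5,6], [5,8], [6,7], [7,8]
  2-simplices (3): [0,3,7], [2,3,7], [2,7,8]

Hence C_0 ≅ Z^9, C_1 ≅ Z^13, C_2 ≅ Z^3.

Boundary ∂_1: C_1 → C_0 sends each edge [p,q] (with p < q) to q − p. For instance
  ∂[0,3] = [3] − [0].
The 9×13 boundary matrix has rank 8 and Smith normal form diag(1,1,1,1,1,1,1,1).

The boundary map ∂_2: C_2 → C_1 sends each 2-simplex [p,q,r] to [q,r] − [p,r] + [p,q]. For instance
  ∂[0,3,7] = [3,7] − [0,7] + [0,3],
  ∂[2,7,8] = [7,8] − [2,8] + [2,7].
The resulting 13×3 matrix has rank 3, and its Smith normal form has invariant factors (1,1,1).

Computing H_k = (kernel of ∂_k) / (image of ∂_{k+1}):

  H_0: rank C_0 − rank ∂_1 = 9 − 8 = 1, and the invariant factors of ∂_1 are all 1, so H_0 ≅ Z.
  H_1: rank ker ∂_1 − rank ∂_2 = (13 − 8) − 3 = 2, and the invariant factors of ∂_2 are all 1, so H_1 ≅ Z^2.
  H_2: rank ker ∂_2 − rank ∂_3 = (3 − 3) − 0 = 0, and there is no ∂_3, so H_2 ≅ 0.

Hence the Betti numbers are b_0 = 1, b_1 = 2, b_2 = 0.

b_0 = 1, b_1 = 2, b_2 = 0.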